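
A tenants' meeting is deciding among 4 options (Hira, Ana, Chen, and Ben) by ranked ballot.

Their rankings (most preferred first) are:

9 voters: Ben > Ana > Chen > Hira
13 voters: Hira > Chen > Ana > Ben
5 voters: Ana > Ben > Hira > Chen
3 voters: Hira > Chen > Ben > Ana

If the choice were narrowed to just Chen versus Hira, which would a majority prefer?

Hira

Ballots ranking Chen above Hira: 9.
Ballots ranking Hira above Chen: 13+5+3 = 21.
Hira wins the head-to-head, 21–9.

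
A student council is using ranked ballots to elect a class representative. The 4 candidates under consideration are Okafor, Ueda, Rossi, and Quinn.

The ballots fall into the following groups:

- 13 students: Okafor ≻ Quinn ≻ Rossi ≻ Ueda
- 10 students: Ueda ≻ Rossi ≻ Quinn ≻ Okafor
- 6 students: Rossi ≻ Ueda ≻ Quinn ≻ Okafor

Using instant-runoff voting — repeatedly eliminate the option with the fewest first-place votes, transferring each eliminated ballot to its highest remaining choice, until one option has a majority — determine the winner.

Ueda

Round 1: Okafor 13, Ueda 10, Rossi 6, Quinn 0. Quinn has the fewest and is eliminated.
Round 2: Okafor 13, Ueda 10, Rossi 6. Rossi has the fewest and is eliminated.
Round 3: Ueda 16, Okafor 13. Ueda has a majority.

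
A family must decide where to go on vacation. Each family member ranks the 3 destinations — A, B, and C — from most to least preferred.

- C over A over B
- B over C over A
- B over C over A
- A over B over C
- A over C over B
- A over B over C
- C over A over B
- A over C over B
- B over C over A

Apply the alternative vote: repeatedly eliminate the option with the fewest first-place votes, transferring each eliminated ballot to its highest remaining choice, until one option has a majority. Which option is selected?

A

Round 1: A 4, B 3, C 2. C has the fewest and is eliminated.
Round 2: A 6, B 3. A has a majority.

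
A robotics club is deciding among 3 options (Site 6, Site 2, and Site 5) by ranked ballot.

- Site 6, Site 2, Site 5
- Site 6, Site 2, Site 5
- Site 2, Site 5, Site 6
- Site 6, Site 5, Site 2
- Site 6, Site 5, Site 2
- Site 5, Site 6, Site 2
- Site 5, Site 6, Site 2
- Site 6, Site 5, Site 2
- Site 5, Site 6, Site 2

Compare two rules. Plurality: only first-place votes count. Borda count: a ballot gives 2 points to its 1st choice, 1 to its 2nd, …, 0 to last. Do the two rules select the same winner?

Plurality first-place counts: Site 6 5, Site 2 1, Site 5 3 → Site 6.
Borda totals: Site 6 13, Site 2 4, Site 5 10 → Site 6.
The two rules agree on Site 6.

Yes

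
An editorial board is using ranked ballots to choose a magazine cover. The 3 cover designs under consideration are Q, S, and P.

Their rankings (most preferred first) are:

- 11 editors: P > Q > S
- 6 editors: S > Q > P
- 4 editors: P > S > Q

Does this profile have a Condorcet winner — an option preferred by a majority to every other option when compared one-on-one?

Yes

Head-to-head results (21 voters total):
Q vs S: Q wins 11–10.
Q vs P: P wins 15–6.
S vs P: P wins 15–6.
P beats each rival — Q (15–6), S (15–6) — so P is the Condorcet winner.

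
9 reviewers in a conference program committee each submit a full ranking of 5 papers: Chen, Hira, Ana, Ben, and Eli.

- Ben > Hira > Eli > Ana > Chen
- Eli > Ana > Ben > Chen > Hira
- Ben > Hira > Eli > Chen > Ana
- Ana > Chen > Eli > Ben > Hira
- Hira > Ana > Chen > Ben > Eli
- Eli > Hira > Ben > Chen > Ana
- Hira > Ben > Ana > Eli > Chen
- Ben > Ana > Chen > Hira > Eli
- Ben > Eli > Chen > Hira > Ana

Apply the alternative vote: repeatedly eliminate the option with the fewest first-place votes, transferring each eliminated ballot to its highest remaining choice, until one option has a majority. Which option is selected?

Ben

Round 1: Ben 4, Hira 2, Eli 2, Ana 1, Chen 0. Chen has the fewest and is eliminated.
Round 2: Ben 4, Hira 2, Eli 2, Ana 1. Ana has the fewest and is eliminated.
Round 3: Ben 4, Eli 3, Hira 2. Hira has the fewest and is eliminated.
Round 4: Ben 6, Eli 3. Ben has a majority.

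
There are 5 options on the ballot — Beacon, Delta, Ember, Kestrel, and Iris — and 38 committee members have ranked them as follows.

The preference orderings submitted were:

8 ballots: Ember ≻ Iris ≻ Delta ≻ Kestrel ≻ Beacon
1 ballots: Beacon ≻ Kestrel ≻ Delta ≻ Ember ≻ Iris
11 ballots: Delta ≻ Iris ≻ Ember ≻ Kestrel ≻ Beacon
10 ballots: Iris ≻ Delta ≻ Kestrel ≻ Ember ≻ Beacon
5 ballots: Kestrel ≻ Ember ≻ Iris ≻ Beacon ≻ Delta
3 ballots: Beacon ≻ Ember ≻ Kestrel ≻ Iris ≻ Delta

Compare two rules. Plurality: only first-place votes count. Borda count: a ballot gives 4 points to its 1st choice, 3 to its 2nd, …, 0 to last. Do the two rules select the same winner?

Plurality first-place counts: Beacon 4, Delta 11, Ember 8, Kestrel 5, Iris 10 → Delta.
Borda totals: Beacon 21, Delta 92, Ember 89, Kestrel 68, Iris 110 → Iris.
The two rules disagree: plurality picks Delta, Borda picks Iris.

No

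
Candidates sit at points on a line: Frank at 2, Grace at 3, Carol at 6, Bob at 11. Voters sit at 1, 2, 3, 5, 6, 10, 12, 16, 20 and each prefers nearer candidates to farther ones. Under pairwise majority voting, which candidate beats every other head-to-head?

With single-peaked preferences on a line, the Condorcet winner is the candidate closest to the median voter.
The median voter (position 6) is closest to Carol at 6.
Check: Carol vs Grace — voters closer to Carol: 6 of 9.

Carol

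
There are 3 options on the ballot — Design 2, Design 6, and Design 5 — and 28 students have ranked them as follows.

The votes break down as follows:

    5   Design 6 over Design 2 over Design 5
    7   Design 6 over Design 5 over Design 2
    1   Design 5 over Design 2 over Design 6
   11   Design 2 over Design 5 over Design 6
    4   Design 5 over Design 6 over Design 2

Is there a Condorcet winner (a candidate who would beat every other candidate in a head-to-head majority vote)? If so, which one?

None — there is no Condorcet winner

Head-to-head results (28 voters total):
Design 2 vs Design 6: Design 6 wins 16–12.
Design 2 vs Design 5: Design 2 wins 16–12.
Design 6 vs Design 5: Design 5 wins 16–12.
No candidate beats all others: Design 2 beats Design 5 beats Design 6 beats Design 2, a majority cycle.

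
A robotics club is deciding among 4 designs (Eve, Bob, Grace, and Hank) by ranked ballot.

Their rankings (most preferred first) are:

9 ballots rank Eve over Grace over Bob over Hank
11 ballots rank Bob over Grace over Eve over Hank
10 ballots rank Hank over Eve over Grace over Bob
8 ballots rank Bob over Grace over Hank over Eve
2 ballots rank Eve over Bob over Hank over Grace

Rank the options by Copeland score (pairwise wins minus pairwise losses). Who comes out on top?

Eve

Pairwise results:
  Eve vs Bob: Eve wins 21–19.
  Eve vs Grace: Eve wins 21–19.
  Eve vs Hank: Eve wins 22–18.
  Bob vs Grace: Bob wins 21–19.
  Bob vs Hank: Bob wins 30–10.
  Grace vs Hank: Grace wins 28–12.
Copeland scores (wins − losses):
  Eve: 3 − 0 = 3
  Bob: 2 − 1 = 1
  Grace: 1 − 2 = -1
  Hank: 0 − 3 = -3
Eve has the best Copeland score.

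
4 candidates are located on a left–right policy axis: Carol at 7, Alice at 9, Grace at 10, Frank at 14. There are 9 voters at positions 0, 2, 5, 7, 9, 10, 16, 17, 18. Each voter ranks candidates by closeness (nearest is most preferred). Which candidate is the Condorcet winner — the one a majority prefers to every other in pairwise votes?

With single-peaked preferences on a line, the Condorcet winner is the candidate closest to the median voter.
The median voter (position 9) is closest to Alice at 9.
Check: Alice vs Frank — voters closer to Alice: 6 of 9.

Alice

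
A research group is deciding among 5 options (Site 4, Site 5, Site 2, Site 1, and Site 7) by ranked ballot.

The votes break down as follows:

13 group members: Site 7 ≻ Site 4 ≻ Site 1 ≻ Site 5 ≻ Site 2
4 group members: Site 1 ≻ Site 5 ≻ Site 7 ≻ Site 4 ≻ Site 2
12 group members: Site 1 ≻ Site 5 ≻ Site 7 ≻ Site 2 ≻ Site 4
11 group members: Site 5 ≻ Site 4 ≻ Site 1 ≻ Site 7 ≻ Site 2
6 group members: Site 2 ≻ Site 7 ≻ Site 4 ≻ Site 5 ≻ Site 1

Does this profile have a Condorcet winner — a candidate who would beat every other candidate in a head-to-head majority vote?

No

Head-to-head results (46 voters total):
Site 4 vs Site 5: Site 5 wins 27–19.
Site 4 vs Site 2: Site 4 wins 28–18.
Site 4 vs Site 1: Site 4 wins 30–16.
Site 4 vs Site 7: Site 7 wins 35–11.
Site 5 vs Site 2: Site 5 wins 40–6.
Site 5 vs Site 1: Site 1 wins 29–17.
Site 5 vs Site 7: Site 5 wins 27–19.
Site 2 vs Site 1: Site 1 wins 40–6.
Site 2 vs Site 7: Site 7 wins 40–6.
Site 1 vs Site 7: Site 1 wins 27–19.
No candidate beats all others: Site 4 beats Site 1 beats Site 5 beats Site 4, a majority cycle.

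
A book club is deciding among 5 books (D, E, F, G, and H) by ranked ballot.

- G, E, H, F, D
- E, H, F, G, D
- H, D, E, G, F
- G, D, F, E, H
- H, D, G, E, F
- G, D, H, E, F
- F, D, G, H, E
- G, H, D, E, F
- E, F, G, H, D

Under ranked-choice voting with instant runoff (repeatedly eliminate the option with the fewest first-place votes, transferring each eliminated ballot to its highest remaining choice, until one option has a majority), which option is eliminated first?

D

Round 1: G 4, E 2, H 2, F 1, D 0. D has the fewest and is eliminated.
Round 2: G 4, E 2, H 2, F 1. F has the fewest and is eliminated.
Round 3: G 5, E 2, H 2. G has a majority.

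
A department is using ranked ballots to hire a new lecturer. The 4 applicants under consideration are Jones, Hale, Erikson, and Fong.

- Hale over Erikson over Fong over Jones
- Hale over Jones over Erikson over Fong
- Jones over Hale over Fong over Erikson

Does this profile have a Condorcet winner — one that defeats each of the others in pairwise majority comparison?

Head-to-head results (3 voters total):
Jones vs Hale: Hale wins 2–1.
Jones vs Erikson: Jones wins 2–1.
Jones vs Fong: Jones wins 2–1.
Hale vs Erikson: Hale wins 3–0.
Hale vs Fong: Hale wins 3–0.
Erikson vs Fong: Erikson wins 2–1.
Hale beats each rival — Jones (2–1), Erikson (3–0), Fong (3–0) — so Hale is the Condorcet winner.

Yes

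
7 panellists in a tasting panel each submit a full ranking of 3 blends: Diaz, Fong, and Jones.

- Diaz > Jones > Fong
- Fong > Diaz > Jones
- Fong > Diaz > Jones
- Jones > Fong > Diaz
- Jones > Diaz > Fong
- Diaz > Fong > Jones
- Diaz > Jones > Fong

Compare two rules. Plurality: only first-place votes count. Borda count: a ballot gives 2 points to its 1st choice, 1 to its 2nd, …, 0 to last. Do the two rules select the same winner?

Plurality first-place counts: Diaz 3, Fong 2, Jones 2 → Diaz.
Borda totals: Diaz 9, Fong 6, Jones 6 → Diaz.
The two rules agree on Diaz.

Yes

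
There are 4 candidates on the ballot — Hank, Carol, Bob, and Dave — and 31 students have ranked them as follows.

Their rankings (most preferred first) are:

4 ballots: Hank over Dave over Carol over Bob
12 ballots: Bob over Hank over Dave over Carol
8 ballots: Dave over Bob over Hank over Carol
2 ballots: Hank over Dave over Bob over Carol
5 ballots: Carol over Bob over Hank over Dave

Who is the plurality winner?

Bob

First-place vote totals:
  Hank: 6
  Carol: 5
  Bob: 12
  Dave: 8
Bob has the most first-place votes.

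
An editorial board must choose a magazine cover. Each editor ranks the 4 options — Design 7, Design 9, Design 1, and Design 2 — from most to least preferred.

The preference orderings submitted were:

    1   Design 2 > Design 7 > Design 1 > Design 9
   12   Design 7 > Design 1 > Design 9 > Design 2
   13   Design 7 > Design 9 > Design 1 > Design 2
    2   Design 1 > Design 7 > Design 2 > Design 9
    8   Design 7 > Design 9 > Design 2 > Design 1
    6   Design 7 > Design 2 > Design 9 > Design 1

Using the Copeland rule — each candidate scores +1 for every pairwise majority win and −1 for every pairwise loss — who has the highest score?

Pairwise results:
  Design 7 vs Design 9: Design 7 wins 42–0.
  Design 7 vs Design 1: Design 7 wins 40–2.
  Design 7 vs Design 2: Design 7 wins 41–1.
  Design 9 vs Design 1: Design 9 wins 27–15.
  Design 9 vs Design 2: Design 9 wins 33–9.
  Design 1 vs Design 2: Design 1 wins 27–15.
Copeland scores (wins − losses):
  Design 7: 3 − 0 = 3
  Design 9: 2 − 1 = 1
  Design 1: 1 − 2 = -1
  Design 2: 0 − 3 = -3
Design 7 has the best Copeland score.

Design 7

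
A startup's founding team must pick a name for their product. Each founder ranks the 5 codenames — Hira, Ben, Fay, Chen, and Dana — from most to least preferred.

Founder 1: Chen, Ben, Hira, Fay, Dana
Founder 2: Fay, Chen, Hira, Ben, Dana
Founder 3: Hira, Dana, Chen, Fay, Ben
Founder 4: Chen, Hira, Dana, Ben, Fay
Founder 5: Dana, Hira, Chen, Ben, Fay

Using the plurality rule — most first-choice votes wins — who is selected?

Chen

First-place vote totals:
  Hira: 1
  Ben: 0
  Fay: 1
  Chen: 2
  Dana: 1
Chen has the most first-place votes.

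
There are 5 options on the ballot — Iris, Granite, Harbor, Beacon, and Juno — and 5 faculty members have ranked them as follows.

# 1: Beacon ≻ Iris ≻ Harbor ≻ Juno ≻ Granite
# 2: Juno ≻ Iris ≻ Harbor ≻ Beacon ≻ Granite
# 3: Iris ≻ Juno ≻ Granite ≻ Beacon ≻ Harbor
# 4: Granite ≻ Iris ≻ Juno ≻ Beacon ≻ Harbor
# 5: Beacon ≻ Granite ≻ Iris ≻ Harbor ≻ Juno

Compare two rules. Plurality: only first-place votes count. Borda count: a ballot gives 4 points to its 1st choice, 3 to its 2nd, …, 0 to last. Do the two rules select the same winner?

Plurality first-place counts: Iris 1, Granite 1, Harbor 0, Beacon 2, Juno 1 → Beacon.
Borda totals: Iris 15, Granite 9, Harbor 5, Beacon 11, Juno 10 → Iris.
The two rules disagree: plurality picks Beacon, Borda picks Iris.

No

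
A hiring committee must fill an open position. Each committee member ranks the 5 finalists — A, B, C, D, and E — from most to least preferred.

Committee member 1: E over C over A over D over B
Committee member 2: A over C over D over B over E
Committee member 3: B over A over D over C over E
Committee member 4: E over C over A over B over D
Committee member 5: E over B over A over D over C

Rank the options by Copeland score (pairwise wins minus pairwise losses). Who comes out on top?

Pairwise results:
  A vs B: A wins 3–2.
  A vs C: A wins 3–2.
  A vs D: A wins 5–0.
  A vs E: E wins 3–2.
  B vs C: C wins 3–2.
  B vs D: B wins 3–2.
  B vs E: E wins 3–2.
  C vs D: C wins 3–2.
  C vs E: E wins 3–2.
  D vs E: E wins 3–2.
Copeland scores (wins − losses):
  A: 3 − 1 = 2
  B: 1 − 3 = -2
  C: 2 − 2 = 0
  D: 0 − 4 = -4
  E: 4 − 0 = 4
E has the best Copeland score.

E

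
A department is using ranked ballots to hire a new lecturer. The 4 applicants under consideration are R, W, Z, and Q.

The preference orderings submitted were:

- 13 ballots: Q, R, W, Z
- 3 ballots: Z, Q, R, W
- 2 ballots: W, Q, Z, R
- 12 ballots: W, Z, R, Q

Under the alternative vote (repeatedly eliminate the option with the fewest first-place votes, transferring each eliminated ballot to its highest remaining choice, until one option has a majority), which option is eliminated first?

Round 1: W 14, Q 13, Z 3, R 0. R has the fewest and is eliminated.
Round 2: W 14, Q 13, Z 3. Z has the fewest and is eliminated.
Round 3: Q 16, W 14. Q has a majority.

R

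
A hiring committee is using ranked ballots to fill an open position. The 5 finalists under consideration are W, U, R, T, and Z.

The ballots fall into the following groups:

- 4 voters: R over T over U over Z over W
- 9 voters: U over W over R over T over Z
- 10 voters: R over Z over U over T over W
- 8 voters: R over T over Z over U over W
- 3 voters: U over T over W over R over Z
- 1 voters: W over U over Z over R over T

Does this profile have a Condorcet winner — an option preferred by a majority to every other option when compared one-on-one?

Head-to-head results (35 voters total):
W vs U: U wins 34–1.
W vs R: R wins 22–13.
W vs T: T wins 25–10.
W vs Z: Z wins 22–13.
U vs R: R wins 22–13.
U vs T: U wins 23–12.
U vs Z: Z wins 18–17.
R vs T: R wins 32–3.
R vs Z: R wins 34–1.
T vs Z: T wins 24–11.
R beats each rival — W (22–13), U (22–13), T (32–3), Z (34–1) — so R is the Condorcet winner.

Yes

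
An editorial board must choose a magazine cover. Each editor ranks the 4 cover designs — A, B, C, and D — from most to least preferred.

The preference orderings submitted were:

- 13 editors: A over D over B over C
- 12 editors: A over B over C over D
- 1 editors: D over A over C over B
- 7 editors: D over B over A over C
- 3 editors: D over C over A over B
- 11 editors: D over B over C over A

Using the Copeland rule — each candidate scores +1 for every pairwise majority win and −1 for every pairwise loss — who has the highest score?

A

Pairwise results:
  A vs B: A wins 29–18.
  A vs C: A wins 33–14.
  A vs D: A wins 25–22.
  B vs C: B wins 43–4.
  B vs D: D wins 35–12.
  C vs D: D wins 35–12.
Copeland scores (wins − losses):
  A: 3 − 0 = 3
  B: 1 − 2 = -1
  C: 0 − 3 = -3
  D: 2 − 1 = 1
A has the best Copeland score.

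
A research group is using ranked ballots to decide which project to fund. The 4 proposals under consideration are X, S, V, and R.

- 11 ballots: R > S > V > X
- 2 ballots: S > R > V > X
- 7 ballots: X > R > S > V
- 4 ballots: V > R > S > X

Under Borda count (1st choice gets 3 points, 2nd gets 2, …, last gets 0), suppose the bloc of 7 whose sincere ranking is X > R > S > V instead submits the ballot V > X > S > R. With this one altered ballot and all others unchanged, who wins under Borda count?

V

Borda totals with the altered ballot: X 14, S 39, V 46, R 45.
The switch changes the winner from R to V.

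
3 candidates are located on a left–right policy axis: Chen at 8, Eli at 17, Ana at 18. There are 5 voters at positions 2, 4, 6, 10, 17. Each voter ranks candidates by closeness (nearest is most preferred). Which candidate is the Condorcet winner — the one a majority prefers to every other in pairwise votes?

With single-peaked preferences on a line, the Condorcet winner is the candidate closest to the median voter.
The median voter (position 6) is closest to Chen at 8.
Check: Chen vs Eli — voters closer to Chen: 4 of 5.

Chen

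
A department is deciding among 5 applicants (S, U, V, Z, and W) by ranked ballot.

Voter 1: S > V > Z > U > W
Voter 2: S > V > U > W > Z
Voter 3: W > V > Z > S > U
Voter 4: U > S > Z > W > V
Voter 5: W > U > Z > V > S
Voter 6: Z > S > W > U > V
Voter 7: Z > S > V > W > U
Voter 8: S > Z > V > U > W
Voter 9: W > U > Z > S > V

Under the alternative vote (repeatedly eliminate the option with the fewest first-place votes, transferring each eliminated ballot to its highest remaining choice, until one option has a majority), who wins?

Round 1: S 3, W 3, Z 2, U 1, V 0. V has the fewest and is eliminated.
Round 2: S 3, W 3, Z 2, U 1. U has the fewest and is eliminated.
Round 3: S 4, W 3, Z 2. Z has the fewest and is eliminated.
Round 4: S 6, W 3. S has a majority.

S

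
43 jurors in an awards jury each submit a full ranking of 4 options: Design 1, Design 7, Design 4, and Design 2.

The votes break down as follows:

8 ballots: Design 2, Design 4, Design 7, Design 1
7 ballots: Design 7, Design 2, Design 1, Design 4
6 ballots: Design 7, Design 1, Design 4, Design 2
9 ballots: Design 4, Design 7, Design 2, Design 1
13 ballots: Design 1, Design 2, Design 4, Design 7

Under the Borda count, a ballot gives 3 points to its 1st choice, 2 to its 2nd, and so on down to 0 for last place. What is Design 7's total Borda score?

Borda scores:
  Design 1: 8·0 + 7·1 + 6·2 + 9·0 + 13·3 = 58
  Design 7: 8·1 + 7·3 + 6·3 + 9·2 + 13·0 = 65
  Design 4: 8·2 + 7·0 + 6·1 + 9·3 + 13·1 = 62
  Design 2: 8·3 + 7·2 + 6·0 + 9·1 + 13·2 = 73

65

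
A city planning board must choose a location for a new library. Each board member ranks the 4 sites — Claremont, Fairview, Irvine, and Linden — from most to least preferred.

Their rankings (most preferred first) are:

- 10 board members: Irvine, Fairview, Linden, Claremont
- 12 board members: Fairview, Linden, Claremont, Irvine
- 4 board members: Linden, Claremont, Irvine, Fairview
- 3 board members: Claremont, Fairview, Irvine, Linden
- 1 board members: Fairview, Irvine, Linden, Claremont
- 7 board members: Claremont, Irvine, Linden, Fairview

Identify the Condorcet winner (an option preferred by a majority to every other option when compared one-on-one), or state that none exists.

Head-to-head results (37 voters total):
Claremont vs Fairview: Fairview wins 23–14.
Claremont vs Irvine: Claremont wins 26–11.
Claremont vs Linden: Linden wins 27–10.
Fairview vs Irvine: Irvine wins 21–16.
Fairview vs Linden: Fairview wins 26–11.
Irvine vs Linden: Irvine wins 21–16.
No candidate beats all others: Claremont beats Irvine beats Fairview beats Claremont, a majority cycle.

There is no Condorcet winner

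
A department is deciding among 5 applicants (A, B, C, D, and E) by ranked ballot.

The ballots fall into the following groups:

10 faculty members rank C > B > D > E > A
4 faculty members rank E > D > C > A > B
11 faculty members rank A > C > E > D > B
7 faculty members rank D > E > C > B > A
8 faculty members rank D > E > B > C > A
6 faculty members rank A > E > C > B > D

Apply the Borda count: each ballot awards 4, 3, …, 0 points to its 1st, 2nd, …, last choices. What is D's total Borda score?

103

Borda scores:
  A: 10·0 + 4·1 + 11·4 + 7·0 + 8·0 + 6·4 = 72
  B: 10·3 + 4·0 + 11·0 + 7·1 + 8·2 + 6·1 = 59
  C: 10·4 + 4·2 + 11·3 + 7·2 + 8·1 + 6·2 = 115
  D: 10·2 + 4·3 + 11·1 + 7·4 + 8·4 + 6·0 = 103
  E: 10·1 + 4·4 + 11·2 + 7·3 + 8·3 + 6·3 = 111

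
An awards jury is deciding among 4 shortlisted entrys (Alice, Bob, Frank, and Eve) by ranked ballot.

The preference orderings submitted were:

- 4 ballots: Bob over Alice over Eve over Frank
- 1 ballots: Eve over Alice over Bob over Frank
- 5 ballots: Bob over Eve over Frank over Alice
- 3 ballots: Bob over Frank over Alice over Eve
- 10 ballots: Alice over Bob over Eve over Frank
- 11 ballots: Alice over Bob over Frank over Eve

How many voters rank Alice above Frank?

26

Ballots ranking Alice above Frank: 4+1+10+11 = 26.
Ballots ranking Frank above Alice: 5+3 = 8.
So 26 of 34 voters prefer Alice to Frank.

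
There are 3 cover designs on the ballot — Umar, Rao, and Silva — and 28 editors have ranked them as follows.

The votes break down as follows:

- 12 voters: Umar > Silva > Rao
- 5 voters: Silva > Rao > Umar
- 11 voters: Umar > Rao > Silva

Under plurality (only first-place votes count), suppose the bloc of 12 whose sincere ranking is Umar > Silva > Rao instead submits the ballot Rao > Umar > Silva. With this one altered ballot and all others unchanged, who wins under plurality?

Rao

First-place totals with the altered ballot: Umar 11, Rao 12, Silva 5.
The switch changes the winner from Umar to Rao.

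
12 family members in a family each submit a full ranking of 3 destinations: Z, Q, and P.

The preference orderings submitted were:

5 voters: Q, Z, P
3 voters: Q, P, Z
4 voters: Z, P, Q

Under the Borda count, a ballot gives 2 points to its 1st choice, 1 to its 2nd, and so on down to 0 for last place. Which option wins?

Borda scores:
  Z: 5·1 + 3·0 + 4·2 = 13
  Q: 5·2 + 3·2 + 4·0 = 16
  P: 5·0 + 3·1 + 4·1 = 7
Q has the highest total.

Q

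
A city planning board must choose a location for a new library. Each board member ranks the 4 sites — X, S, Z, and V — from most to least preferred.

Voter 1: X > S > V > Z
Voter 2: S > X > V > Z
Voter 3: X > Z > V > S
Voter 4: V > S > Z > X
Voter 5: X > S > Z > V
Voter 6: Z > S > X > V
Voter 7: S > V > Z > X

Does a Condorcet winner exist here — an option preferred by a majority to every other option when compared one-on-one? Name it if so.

S

Head-to-head results (7 voters total):
X vs S: S wins 4–3.
X vs Z: X wins 4–3.
X vs V: X wins 5–2.
S vs Z: S wins 5–2.
S vs V: S wins 5–2.
Z vs V: V wins 4–3.
S beats each rival — X (4–3), Z (5–2), V (5–2) — so S is the Condorcet winner.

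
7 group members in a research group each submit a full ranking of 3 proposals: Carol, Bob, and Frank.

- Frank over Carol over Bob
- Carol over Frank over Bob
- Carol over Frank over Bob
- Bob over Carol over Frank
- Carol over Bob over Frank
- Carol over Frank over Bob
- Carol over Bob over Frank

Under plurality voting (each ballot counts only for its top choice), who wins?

First-place vote totals:
  Carol: 5
  Bob: 1
  Frank: 1
Carol has the most first-place votes.

Carol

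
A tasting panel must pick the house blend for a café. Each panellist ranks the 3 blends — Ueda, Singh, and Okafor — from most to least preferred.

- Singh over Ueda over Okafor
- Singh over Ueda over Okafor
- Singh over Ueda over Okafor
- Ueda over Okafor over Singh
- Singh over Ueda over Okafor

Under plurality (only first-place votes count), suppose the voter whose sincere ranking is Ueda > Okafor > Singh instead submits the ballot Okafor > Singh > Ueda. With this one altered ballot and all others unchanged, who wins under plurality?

First-place totals with the altered ballot: Ueda 0, Singh 4, Okafor 1.
The winner is unchanged: still Singh.

Singh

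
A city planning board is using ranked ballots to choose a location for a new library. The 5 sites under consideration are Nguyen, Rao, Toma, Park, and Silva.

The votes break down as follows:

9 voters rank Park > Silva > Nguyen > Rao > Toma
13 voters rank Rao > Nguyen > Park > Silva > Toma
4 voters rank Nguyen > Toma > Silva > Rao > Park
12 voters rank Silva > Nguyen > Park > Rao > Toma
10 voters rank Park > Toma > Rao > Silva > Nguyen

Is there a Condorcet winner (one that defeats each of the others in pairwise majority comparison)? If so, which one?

Head-to-head results (48 voters total):
Nguyen vs Rao: Nguyen wins 25–23.
Nguyen vs Toma: Nguyen wins 38–10.
Nguyen vs Park: Nguyen wins 29–19.
Nguyen vs Silva: Silva wins 31–17.
Rao vs Toma: Rao wins 34–14.
Rao vs Park: Park wins 31–17.
Rao vs Silva: Silva wins 25–23.
Toma vs Park: Park wins 44–4.
Toma vs Silva: Silva wins 34–14.
Park vs Silva: Park wins 32–16.
No candidate beats all others: Nguyen beats Park beats Silva beats Nguyen, a majority cycle.

None — there is no Condorcet winner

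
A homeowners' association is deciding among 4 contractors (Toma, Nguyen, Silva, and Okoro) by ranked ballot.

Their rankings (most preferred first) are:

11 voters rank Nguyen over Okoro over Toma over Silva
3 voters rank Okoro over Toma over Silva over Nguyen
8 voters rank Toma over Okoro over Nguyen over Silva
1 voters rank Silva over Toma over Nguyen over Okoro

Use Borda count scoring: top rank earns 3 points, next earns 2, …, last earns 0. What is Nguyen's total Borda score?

42

Borda scores:
  Toma: 11·1 + 3·2 + 8·3 + 2 = 43
  Nguyen: 11·3 + 3·0 + 8·1 + 1 = 42
  Silva: 11·0 + 3·1 + 8·0 + 3 = 6
  Okoro: 11·2 + 3·3 + 8·2 + 0 = 47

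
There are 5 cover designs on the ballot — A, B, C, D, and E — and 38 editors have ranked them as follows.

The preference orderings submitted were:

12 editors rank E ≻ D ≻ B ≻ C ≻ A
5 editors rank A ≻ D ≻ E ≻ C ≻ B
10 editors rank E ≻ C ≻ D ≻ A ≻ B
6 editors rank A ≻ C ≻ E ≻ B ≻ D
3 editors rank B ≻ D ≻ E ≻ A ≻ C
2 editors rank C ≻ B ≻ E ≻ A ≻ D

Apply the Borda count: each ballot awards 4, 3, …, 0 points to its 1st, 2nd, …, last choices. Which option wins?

E

Borda scores:
  A: 12·0 + 5·4 + 10·1 + 6·4 + 3·1 + 2·1 = 59
  B: 12·2 + 5·0 + 10·0 + 6·1 + 3·4 + 2·3 = 48
  C: 12·1 + 5·1 + 10·3 + 6·3 + 3·0 + 2·4 = 73
  D: 12·3 + 5·3 + 10·2 + 6·0 + 3·3 + 2·0 = 80
  E: 12·4 + 5·2 + 10·4 + 6·2 + 3·2 + 2·2 = 120
E has the highest total.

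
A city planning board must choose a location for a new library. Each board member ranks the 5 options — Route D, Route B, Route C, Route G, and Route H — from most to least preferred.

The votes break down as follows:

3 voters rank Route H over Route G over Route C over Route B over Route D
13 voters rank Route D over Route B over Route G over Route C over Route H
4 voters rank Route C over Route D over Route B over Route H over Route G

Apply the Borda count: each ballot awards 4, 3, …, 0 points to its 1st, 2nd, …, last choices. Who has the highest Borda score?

Borda scores:
  Route D: 3·0 + 13·4 + 4·3 = 64
  Route B: 3·1 + 13·3 + 4·2 = 50
  Route C: 3·2 + 13·1 + 4·4 = 35
  Route G: 3·3 + 13·2 + 4·0 = 35
  Route H: 3·4 + 13·0 + 4·1 = 16
Route D has the highest total.

Route D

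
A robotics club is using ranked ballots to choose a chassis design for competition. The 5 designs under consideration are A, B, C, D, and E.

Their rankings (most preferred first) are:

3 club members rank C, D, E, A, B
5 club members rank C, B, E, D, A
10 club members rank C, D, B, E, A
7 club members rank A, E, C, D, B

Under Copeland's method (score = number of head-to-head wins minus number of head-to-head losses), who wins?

C

Pairwise results:
  A vs B: B wins 15–10.
  A vs C: C wins 18–7.
  A vs D: D wins 18–7.
  A vs E: E wins 18–7.
  B vs C: C wins 25–0.
  B vs D: D wins 20–5.
  B vs E: B wins 15–10.
  C vs D: C wins 25–0.
  C vs E: C wins 18–7.
  D vs E: D wins 13–12.
Copeland scores (wins − losses):
  A: 0 − 4 = -4
  B: 2 − 2 = 0
  C: 4 − 0 = 4
  D: 3 − 1 = 2
  E: 1 − 3 = -2
C has the best Copeland score.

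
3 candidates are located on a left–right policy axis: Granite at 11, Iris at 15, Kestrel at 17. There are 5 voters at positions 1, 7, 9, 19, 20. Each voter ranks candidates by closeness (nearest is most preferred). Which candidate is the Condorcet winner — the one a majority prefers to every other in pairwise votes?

Granite

With single-peaked preferences on a line, the Condorcet winner is the candidate closest to the median voter.
The median voter (position 9) is closest to Granite at 11.
Check: Granite vs Iris — voters closer to Granite: 3 of 5.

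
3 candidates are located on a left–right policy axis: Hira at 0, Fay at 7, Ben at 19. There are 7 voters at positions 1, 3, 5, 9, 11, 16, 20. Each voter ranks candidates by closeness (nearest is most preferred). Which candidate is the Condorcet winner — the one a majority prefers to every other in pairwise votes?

Fay

With single-peaked preferences on a line, the Condorcet winner is the candidate closest to the median voter.
The median voter (position 9) is closest to Fay at 7.
Check: Fay vs Ben — voters closer to Fay: 5 of 7.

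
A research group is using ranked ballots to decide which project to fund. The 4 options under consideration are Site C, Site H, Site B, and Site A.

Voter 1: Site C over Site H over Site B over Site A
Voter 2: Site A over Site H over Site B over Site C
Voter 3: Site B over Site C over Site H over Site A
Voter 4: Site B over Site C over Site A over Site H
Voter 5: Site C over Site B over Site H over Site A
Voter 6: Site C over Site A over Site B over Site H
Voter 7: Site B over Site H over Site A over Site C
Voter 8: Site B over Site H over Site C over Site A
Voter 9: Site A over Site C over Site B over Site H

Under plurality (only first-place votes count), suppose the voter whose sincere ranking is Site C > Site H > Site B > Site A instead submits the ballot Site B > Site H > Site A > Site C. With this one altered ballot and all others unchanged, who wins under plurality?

First-place totals with the altered ballot: Site C 2, Site H 0, Site B 5, Site A 2.
The winner is unchanged: still Site B.

Site B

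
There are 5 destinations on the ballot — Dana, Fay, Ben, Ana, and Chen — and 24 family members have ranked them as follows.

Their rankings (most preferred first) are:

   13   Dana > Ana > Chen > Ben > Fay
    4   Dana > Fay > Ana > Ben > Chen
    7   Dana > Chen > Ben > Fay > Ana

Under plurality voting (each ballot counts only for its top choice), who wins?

First-place vote totals:
  Dana: 24
  Fay: 0
  Ben: 0
  Ana: 0
  Chen: 0
Dana has the most first-place votes.

Dana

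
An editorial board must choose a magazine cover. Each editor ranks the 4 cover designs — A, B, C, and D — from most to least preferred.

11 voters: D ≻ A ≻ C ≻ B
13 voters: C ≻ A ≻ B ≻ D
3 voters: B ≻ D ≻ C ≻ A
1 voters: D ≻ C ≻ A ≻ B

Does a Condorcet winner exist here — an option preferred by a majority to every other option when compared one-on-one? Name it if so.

Head-to-head results (28 voters total):
A vs B: A wins 25–3.
A vs C: C wins 17–11.
A vs D: D wins 15–13.
B vs C: C wins 25–3.
B vs D: B wins 16–12.
C vs D: D wins 15–13.
No candidate beats all others: A beats B beats D beats A, a majority cycle.

None — there is no Condorcet winner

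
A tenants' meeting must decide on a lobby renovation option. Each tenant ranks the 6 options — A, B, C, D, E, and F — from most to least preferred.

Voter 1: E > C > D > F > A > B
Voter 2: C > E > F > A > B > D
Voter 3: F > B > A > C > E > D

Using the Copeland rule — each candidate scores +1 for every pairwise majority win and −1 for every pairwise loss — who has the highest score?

C

Pairwise results:
  A vs B: A wins 2–1.
  A vs C: C wins 2–1.
  A vs D: A wins 2–1.
  A vs E: E wins 2–1.
  A vs F: F wins 3–0.
  B vs C: C wins 2–1.
  B vs D: B wins 2–1.
  B vs E: E wins 2–1.
  B vs F: F wins 3–0.
  C vs D: C wins 3–0.
  C vs E: C wins 2–1.
  C vs F: C wins 2–1.
  D vs E: E wins 3–0.
  D vs F: F wins 2–1.
  E vs F: E wins 2–1.
Copeland scores (wins − losses):
  A: 2 − 3 = -1
  B: 1 − 4 = -3
  C: 5 − 0 = 5
  D: 0 − 5 = -5
  E: 4 − 1 = 3
  F: 3 − 2 = 1
C has the best Copeland score.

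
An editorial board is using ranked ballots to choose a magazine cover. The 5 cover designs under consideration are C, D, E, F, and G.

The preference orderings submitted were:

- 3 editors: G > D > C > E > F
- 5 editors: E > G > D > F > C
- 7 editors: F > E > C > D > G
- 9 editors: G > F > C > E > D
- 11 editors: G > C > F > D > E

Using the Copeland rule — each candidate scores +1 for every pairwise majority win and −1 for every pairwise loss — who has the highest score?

Pairwise results:
  C vs D: C wins 27–8.
  C vs E: C wins 23–12.
  C vs F: F wins 21–14.
  C vs G: G wins 28–7.
  D vs E: E wins 21–14.
  D vs F: F wins 27–8.
  D vs G: G wins 28–7.
  E vs F: F wins 27–8.
  E vs G: G wins 23–12.
  F vs G: G wins 28–7.
Copeland scores (wins − losses):
  C: 2 − 2 = 0
  D: 0 − 4 = -4
  E: 1 − 3 = -2
  F: 3 − 1 = 2
  G: 4 − 0 = 4
G has the best Copeland score.

G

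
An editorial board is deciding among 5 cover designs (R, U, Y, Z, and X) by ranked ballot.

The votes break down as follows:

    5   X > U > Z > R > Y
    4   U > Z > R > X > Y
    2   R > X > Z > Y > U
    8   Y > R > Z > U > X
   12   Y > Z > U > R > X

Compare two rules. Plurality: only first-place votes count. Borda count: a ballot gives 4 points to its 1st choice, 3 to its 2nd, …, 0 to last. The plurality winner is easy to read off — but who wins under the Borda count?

Y

Plurality first-place counts: R 2, U 4, Y 20, Z 0, X 5 → Y.
Borda totals: R 57, U 63, Y 82, Z 78, X 30 → Y.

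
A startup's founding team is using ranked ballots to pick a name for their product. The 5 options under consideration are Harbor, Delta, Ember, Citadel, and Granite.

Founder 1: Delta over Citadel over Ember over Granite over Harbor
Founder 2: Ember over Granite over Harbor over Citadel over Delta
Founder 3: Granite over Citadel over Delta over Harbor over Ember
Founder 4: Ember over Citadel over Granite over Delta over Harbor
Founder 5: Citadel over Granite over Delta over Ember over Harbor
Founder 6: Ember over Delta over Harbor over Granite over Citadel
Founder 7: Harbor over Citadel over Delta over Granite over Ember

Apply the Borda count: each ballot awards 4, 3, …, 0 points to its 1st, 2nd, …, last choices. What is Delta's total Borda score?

14

Borda scores:
  Harbor: 0 + 2 + 1 + 0 + 0 + 2 + 4 = 9
  Delta: 4 + 0 + 2 + 1 + 2 + 3 + 2 = 14
  Ember: 2 + 4 + 0 + 4 + 1 + 4 + 0 = 15
  Citadel: 3 + 1 + 3 + 3 + 4 + 0 + 3 = 17
  Granite: 1 + 3 + 4 + 2 + 3 + 1 + 1 = 15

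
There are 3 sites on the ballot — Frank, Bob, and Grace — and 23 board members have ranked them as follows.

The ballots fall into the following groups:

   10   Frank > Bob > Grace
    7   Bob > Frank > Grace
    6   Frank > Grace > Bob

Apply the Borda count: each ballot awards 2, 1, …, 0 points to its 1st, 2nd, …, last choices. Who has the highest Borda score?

Borda scores:
  Frank: 10·2 + 7·1 + 6·2 = 39
  Bob: 10·1 + 7·2 + 6·0 = 24
  Grace: 10·0 + 7·0 + 6·1 = 6
Frank has the highest total.

Frank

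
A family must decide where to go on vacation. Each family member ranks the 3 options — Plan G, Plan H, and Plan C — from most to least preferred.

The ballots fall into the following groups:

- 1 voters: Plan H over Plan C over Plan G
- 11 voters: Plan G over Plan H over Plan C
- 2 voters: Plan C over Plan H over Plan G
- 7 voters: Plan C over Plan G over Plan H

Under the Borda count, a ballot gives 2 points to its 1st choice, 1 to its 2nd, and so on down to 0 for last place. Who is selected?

Borda scores:
  Plan G: 0 + 11·2 + 2·0 + 7·1 = 29
  Plan H: 2 + 11·1 + 2·1 + 7·0 = 15
  Plan C: 1 + 11·0 + 2·2 + 7·2 = 19
Plan G has the highest total.

Plan G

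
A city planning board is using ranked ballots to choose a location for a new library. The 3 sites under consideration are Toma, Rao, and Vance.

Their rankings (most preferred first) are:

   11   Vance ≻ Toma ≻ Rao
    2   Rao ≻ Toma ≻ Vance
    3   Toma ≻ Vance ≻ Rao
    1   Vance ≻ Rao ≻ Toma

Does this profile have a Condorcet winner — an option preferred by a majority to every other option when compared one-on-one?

Yes

Head-to-head results (17 voters total):
Toma vs Rao: Toma wins 14–3.
Toma vs Vance: Vance wins 12–5.
Rao vs Vance: Vance wins 15–2.
Vance beats each rival — Toma (12–5), Rao (15–2) — so Vance is the Condorcet winner.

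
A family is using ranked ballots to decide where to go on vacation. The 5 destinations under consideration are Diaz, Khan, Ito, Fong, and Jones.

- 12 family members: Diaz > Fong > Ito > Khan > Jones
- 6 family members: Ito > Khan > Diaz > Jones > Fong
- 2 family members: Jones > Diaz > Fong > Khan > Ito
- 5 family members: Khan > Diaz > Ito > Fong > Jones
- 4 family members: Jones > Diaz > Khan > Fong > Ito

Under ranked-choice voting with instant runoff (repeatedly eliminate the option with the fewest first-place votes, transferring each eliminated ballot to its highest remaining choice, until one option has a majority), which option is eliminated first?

Round 1: Diaz 12, Ito 6, Jones 6, Khan 5, Fong 0. Fong has the fewest and is eliminated.
Round 2: Diaz 12, Ito 6, Jones 6, Khan 5. Khan has the fewest and is eliminated.
Round 3: Diaz 17, Ito 6, Jones 6. Diaz has a majority.

Fong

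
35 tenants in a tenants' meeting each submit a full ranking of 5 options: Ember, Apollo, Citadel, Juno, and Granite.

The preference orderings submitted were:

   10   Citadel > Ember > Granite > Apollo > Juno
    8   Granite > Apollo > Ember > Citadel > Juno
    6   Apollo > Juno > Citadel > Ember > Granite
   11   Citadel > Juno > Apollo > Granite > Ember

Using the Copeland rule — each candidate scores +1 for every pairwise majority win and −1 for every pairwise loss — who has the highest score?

Citadel

Pairwise results:
  Ember vs Apollo: Apollo wins 25–10.
  Ember vs Citadel: Citadel wins 27–8.
  Ember vs Juno: Ember wins 18–17.
  Ember vs Granite: Granite wins 19–16.
  Apollo vs Citadel: Citadel wins 21–14.
  Apollo vs Juno: Apollo wins 24–11.
  Apollo vs Granite: Granite wins 18–17.
  Citadel vs Juno: Citadel wins 29–6.
  Citadel vs Granite: Citadel wins 27–8.
  Juno vs Granite: Granite wins 18–17.
Copeland scores (wins − losses):
  Ember: 1 − 3 = -2
  Apollo: 2 − 2 = 0
  Citadel: 4 − 0 = 4
  Juno: 0 − 4 = -4
  Granite: 3 − 1 = 2
Citadel has the best Copeland score.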